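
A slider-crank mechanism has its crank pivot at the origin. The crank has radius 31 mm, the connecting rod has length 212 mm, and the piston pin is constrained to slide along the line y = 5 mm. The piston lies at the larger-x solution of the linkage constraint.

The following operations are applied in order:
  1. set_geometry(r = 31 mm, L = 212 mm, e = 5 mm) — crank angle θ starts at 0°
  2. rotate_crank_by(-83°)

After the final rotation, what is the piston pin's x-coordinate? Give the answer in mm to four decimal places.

set_geometry: r = 31 mm, L = 212 mm, e = 5 mm; θ ← 0°
rotate_crank_by(-83°): θ ← 0° -83° = -83°
crank pin P = (r cos θ, r sin θ) = (3.777950, -30.768931)
h = r sin θ − e = -30.768931 − 5 = -35.768931
x = r cos θ + √(L² − h²) = 3.777950 + √(44944.0 − 1279.4164) = 3.777950 + 208.960723 = 212.738672

212.7387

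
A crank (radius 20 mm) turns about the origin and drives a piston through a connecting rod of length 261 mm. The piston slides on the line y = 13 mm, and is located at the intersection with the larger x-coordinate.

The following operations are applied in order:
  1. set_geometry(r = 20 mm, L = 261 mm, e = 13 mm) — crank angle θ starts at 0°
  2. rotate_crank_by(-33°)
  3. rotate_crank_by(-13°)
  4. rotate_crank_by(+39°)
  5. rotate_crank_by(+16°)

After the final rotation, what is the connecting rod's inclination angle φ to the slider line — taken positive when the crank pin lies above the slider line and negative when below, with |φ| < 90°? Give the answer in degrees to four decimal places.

-2.1675

set_geometry: r = 20 mm, L = 261 mm, e = 13 mm; θ ← 0°
rotate_crank_by(-33°): θ ← 0° -33° = -33°
rotate_crank_by(-13°): θ ← -33° -13° = -46°
rotate_crank_by(+39°): θ ← -46° +39° = -7°
rotate_crank_by(+16°): θ ← -7° +16° = 9°
crank pin P = (r cos θ, r sin θ) = (19.753767, 3.128689)
h = r sin θ − e = 3.128689 − 13 = -9.871311
sin φ = h / L = -9.871311 / 261 = -0.03782111
φ = arcsin(-0.03782111) = -2.167507°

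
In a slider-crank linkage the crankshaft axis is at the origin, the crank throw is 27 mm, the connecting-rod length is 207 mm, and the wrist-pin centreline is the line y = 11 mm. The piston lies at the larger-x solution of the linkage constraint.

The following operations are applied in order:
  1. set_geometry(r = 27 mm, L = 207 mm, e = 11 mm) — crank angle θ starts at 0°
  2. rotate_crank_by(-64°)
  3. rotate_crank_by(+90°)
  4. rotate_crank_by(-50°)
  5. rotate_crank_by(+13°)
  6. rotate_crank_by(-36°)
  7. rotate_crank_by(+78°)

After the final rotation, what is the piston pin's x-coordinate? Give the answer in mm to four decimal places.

set_geometry: r = 27 mm, L = 207 mm, e = 11 mm; θ ← 0°
rotate_crank_by(-64°): θ ← 0° -64° = -64°
rotate_crank_by(+90°): θ ← -64° +90° = 26°
rotate_crank_by(-50°): θ ← 26° -50° = -24°
rotate_crank_by(+13°): θ ← -24° +13° = -11°
rotate_crank_by(-36°): θ ← -11° -36° = -47°
rotate_crank_by(+78°): θ ← -47° +78° = 31°
crank pin P = (r cos θ, r sin θ) = (23.143517, 13.906028)
h = r sin θ − e = 13.906028 − 11 = 2.906028
x = r cos θ + √(L² − h²) = 23.143517 + √(42849.0 − 8.4450) = 23.143517 + 206.979600 = 230.123118

230.1231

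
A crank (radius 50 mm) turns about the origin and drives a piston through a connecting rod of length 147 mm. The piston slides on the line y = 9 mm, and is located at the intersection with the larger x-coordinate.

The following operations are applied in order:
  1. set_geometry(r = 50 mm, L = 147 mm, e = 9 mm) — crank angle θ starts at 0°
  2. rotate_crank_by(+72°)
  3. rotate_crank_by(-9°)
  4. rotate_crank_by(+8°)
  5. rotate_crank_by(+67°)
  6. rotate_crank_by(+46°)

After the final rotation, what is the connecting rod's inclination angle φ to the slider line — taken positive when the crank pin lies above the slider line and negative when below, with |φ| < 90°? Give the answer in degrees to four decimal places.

set_geometry: r = 50 mm, L = 147 mm, e = 9 mm; θ ← 0°
rotate_crank_by(+72°): θ ← 0° +72° = 72°
rotate_crank_by(-9°): θ ← 72° -9° = 63°
rotate_crank_by(+8°): θ ← 63° +8° = 71°
rotate_crank_by(+67°): θ ← 71° +67° = 138°
rotate_crank_by(+46°): θ ← 138° +46° = 184°
crank pin P = (r cos θ, r sin θ) = (-49.878203, -3.487824)
h = r sin θ − e = -3.487824 − 9 = -12.487824
sin φ = h / L = -12.487824 / 147 = -0.08495118
φ = arcsin(-0.08495118) = -4.873218°

-4.8732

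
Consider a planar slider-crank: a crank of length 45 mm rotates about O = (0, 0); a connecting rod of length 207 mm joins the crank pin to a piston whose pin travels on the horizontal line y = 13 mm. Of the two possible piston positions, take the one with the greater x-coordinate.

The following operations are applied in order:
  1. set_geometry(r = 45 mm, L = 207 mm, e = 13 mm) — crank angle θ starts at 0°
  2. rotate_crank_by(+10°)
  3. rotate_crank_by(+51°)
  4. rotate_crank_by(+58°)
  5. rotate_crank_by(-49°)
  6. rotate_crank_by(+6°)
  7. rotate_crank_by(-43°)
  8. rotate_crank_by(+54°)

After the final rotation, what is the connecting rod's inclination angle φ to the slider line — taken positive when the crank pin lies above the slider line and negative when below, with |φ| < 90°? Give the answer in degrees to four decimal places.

8.8757

set_geometry: r = 45 mm, L = 207 mm, e = 13 mm; θ ← 0°
rotate_crank_by(+10°): θ ← 0° +10° = 10°
rotate_crank_by(+51°): θ ← 10° +51° = 61°
rotate_crank_by(+58°): θ ← 61° +58° = 119°
rotate_crank_by(-49°): θ ← 119° -49° = 70°
rotate_crank_by(+6°): θ ← 70° +6° = 76°
rotate_crank_by(-43°): θ ← 76° -43° = 33°
rotate_crank_by(+54°): θ ← 33° +54° = 87°
crank pin P = (r cos θ, r sin θ) = (2.355118, 44.938329)
h = r sin θ − e = 44.938329 − 13 = 31.938329
sin φ = h / L = 31.938329 / 207 = 0.15429144
φ = arcsin(0.15429144) = 8.875705°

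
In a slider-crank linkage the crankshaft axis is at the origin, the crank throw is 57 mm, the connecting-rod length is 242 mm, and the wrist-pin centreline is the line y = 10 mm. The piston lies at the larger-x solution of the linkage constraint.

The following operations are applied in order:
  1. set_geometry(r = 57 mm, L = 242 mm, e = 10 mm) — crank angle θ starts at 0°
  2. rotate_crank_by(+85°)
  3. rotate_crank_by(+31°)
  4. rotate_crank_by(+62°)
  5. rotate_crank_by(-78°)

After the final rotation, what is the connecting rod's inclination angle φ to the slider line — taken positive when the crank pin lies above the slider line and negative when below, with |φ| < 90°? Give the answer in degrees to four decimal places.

10.9899

set_geometry: r = 57 mm, L = 242 mm, e = 10 mm; θ ← 0°
rotate_crank_by(+85°): θ ← 0° +85° = 85°
rotate_crank_by(+31°): θ ← 85° +31° = 116°
rotate_crank_by(+62°): θ ← 116° +62° = 178°
rotate_crank_by(-78°): θ ← 178° -78° = 100°
crank pin P = (r cos θ, r sin θ) = (-9.897946, 56.134042)
h = r sin θ − e = 56.134042 − 10 = 46.134042
sin φ = h / L = 46.134042 / 242 = 0.19063654
φ = arcsin(0.19063654) = 10.989934°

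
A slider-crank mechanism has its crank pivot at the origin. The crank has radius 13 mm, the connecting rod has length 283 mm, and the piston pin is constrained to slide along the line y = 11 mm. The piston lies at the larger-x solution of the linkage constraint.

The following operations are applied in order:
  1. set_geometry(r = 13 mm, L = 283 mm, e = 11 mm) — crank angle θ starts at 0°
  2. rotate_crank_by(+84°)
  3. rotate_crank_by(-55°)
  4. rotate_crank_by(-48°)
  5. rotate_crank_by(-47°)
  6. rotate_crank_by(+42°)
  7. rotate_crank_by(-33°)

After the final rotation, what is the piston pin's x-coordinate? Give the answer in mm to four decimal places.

set_geometry: r = 13 mm, L = 283 mm, e = 11 mm; θ ← 0°
rotate_crank_by(+84°): θ ← 0° +84° = 84°
rotate_crank_by(-55°): θ ← 84° -55° = 29°
rotate_crank_by(-48°): θ ← 29° -48° = -19°
rotate_crank_by(-47°): θ ← -19° -47° = -66°
rotate_crank_by(+42°): θ ← -66° +42° = -24°
rotate_crank_by(-33°): θ ← -24° -33° = -57°
crank pin P = (r cos θ, r sin θ) = (7.080307, -10.902717)
h = r sin θ − e = -10.902717 − 11 = -21.902717
x = r cos θ + √(L² − h²) = 7.080307 + √(80089.0 − 479.7290) = 7.080307 + 282.151149 = 289.231457

289.2315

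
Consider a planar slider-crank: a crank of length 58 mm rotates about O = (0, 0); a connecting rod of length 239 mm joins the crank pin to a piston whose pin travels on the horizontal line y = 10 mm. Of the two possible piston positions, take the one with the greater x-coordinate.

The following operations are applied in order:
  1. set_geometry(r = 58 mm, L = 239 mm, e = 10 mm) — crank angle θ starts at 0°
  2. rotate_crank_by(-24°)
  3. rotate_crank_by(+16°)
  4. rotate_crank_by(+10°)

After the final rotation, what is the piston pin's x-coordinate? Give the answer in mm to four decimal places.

set_geometry: r = 58 mm, L = 239 mm, e = 10 mm; θ ← 0°
rotate_crank_by(-24°): θ ← 0° -24° = -24°
rotate_crank_by(+16°): θ ← -24° +16° = -8°
rotate_crank_by(+10°): θ ← -8° +10° = 2°
crank pin P = (r cos θ, r sin θ) = (57.964668, 2.024171)
h = r sin θ − e = 2.024171 − 10 = -7.975829
x = r cos θ + √(L² − h²) = 57.964668 + √(57121.0 − 63.6139) = 57.964668 + 238.866880 = 296.831548

296.8315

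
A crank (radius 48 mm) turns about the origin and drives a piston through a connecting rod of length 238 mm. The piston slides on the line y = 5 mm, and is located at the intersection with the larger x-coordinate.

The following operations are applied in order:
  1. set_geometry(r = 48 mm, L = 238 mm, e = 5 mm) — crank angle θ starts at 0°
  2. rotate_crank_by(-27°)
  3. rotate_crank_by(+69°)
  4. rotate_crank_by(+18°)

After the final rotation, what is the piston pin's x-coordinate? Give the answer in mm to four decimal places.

set_geometry: r = 48 mm, L = 238 mm, e = 5 mm; θ ← 0°
rotate_crank_by(-27°): θ ← 0° -27° = -27°
rotate_crank_by(+69°): θ ← -27° +69° = 42°
rotate_crank_by(+18°): θ ← 42° +18° = 60°
crank pin P = (r cos θ, r sin θ) = (24.000000, 41.569219)
h = r sin θ − e = 41.569219 − 5 = 36.569219
x = r cos θ + √(L² − h²) = 24.000000 + √(56644.0 − 1337.3078) = 24.000000 + 235.173749 = 259.173749

259.1737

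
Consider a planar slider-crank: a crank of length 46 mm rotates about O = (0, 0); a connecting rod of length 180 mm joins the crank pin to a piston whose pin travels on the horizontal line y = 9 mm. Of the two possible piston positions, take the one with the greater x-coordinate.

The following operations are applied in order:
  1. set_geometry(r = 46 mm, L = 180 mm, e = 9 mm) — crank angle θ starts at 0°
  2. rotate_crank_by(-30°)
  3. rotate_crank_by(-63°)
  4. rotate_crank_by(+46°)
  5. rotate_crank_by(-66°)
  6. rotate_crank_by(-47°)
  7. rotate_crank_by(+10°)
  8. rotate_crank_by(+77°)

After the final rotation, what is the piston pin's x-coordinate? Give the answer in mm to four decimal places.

set_geometry: r = 46 mm, L = 180 mm, e = 9 mm; θ ← 0°
rotate_crank_by(-30°): θ ← 0° -30° = -30°
rotate_crank_by(-63°): θ ← -30° -63° = -93°
rotate_crank_by(+46°): θ ← -93° +46° = -47°
rotate_crank_by(-66°): θ ← -47° -66° = -113°
rotate_crank_by(-47°): θ ← -113° -47° = -160°
rotate_crank_by(+10°): θ ← -160° +10° = -150°
rotate_crank_by(+77°): θ ← -150° +77° = -73°
crank pin P = (r cos θ, r sin θ) = (13.449098, -43.990019)
h = r sin θ − e = -43.990019 − 9 = -52.990019
x = r cos θ + √(L² − h²) = 13.449098 + √(32400.0 − 2807.9421) = 13.449098 + 172.023423 = 185.472521

185.4725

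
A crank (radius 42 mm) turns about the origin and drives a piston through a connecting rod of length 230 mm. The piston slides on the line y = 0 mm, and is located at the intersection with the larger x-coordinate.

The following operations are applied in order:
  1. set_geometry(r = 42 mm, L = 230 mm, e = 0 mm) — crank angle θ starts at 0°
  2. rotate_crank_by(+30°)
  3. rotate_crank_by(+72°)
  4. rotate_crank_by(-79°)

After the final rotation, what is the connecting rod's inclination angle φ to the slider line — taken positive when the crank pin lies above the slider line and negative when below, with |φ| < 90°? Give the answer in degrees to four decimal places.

set_geometry: r = 42 mm, L = 230 mm, e = 0 mm; θ ← 0°
rotate_crank_by(+30°): θ ← 0° +30° = 30°
rotate_crank_by(+72°): θ ← 30° +72° = 102°
rotate_crank_by(-79°): θ ← 102° -79° = 23°
crank pin P = (r cos θ, r sin θ) = (38.661204, 16.410707)
h = r sin θ − e = 16.410707 − 0 = 16.410707
sin φ = h / L = 16.410707 / 230 = 0.07135090
φ = arcsin(0.07135090) = 4.091582°

4.0916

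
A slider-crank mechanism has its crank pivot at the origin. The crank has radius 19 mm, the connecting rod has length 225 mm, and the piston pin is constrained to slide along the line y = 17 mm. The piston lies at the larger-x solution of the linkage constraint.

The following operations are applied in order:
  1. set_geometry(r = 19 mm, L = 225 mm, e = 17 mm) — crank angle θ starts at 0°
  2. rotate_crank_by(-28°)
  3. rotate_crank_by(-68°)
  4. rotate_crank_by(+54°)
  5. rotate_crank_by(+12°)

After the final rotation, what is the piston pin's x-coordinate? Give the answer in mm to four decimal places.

239.8885

set_geometry: r = 19 mm, L = 225 mm, e = 17 mm; θ ← 0°
rotate_crank_by(-28°): θ ← 0° -28° = -28°
rotate_crank_by(-68°): θ ← -28° -68° = -96°
rotate_crank_by(+54°): θ ← -96° +54° = -42°
rotate_crank_by(+12°): θ ← -42° +12° = -30°
crank pin P = (r cos θ, r sin θ) = (16.454483, -9.500000)
h = r sin θ − e = -9.500000 − 17 = -26.500000
x = r cos θ + √(L² − h²) = 16.454483 + √(50625.0 − 702.2500) = 16.454483 + 223.433995 = 239.888477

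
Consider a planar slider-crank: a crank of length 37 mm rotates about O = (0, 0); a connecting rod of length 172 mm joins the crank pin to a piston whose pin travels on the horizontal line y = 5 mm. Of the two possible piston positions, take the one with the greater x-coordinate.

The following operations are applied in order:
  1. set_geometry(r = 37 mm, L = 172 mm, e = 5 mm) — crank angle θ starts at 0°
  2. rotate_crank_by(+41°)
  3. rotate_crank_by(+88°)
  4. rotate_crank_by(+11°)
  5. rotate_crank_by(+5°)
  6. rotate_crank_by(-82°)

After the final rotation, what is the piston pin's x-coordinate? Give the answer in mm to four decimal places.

set_geometry: r = 37 mm, L = 172 mm, e = 5 mm; θ ← 0°
rotate_crank_by(+41°): θ ← 0° +41° = 41°
rotate_crank_by(+88°): θ ← 41° +88° = 129°
rotate_crank_by(+11°): θ ← 129° +11° = 140°
rotate_crank_by(+5°): θ ← 140° +5° = 145°
rotate_crank_by(-82°): θ ← 145° -82° = 63°
crank pin P = (r cos θ, r sin θ) = (16.797648, 32.967241)
h = r sin θ − e = 32.967241 − 5 = 27.967241
x = r cos θ + √(L² − h²) = 16.797648 + √(29584.0 − 782.1666) = 16.797648 + 169.711029 = 186.508678

186.5087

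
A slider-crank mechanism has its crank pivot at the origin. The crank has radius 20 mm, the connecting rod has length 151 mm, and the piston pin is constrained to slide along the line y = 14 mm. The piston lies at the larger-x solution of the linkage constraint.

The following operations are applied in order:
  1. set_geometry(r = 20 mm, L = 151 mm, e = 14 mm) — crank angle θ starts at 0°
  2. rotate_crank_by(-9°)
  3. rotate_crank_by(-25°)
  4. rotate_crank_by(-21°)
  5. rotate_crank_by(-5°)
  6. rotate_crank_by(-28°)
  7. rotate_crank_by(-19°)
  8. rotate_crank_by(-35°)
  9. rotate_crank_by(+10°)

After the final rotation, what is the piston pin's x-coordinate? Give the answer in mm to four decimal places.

134.8332

set_geometry: r = 20 mm, L = 151 mm, e = 14 mm; θ ← 0°
rotate_crank_by(-9°): θ ← 0° -9° = -9°
rotate_crank_by(-25°): θ ← -9° -25° = -34°
rotate_crank_by(-21°): θ ← -34° -21° = -55°
rotate_crank_by(-5°): θ ← -55° -5° = -60°
rotate_crank_by(-28°): θ ← -60° -28° = -88°
rotate_crank_by(-19°): θ ← -88° -19° = -107°
rotate_crank_by(-35°): θ ← -107° -35° = -142°
rotate_crank_by(+10°): θ ← -142° +10° = -132°
crank pin P = (r cos θ, r sin θ) = (-13.382612, -14.862897)
h = r sin θ − e = -14.862897 − 14 = -28.862897
x = r cos θ + √(L² − h²) = -13.382612 + √(22801.0 − 833.0668) = -13.382612 + 148.215833 = 134.833221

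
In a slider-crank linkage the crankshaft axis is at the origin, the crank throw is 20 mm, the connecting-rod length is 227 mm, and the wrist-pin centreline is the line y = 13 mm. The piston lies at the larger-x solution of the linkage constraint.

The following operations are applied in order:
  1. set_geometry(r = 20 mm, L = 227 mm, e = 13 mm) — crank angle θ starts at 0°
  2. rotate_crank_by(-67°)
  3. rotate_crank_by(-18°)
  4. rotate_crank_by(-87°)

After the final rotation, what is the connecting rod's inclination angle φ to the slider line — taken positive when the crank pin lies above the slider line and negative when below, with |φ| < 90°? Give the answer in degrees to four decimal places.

-3.9870

set_geometry: r = 20 mm, L = 227 mm, e = 13 mm; θ ← 0°
rotate_crank_by(-67°): θ ← 0° -67° = -67°
rotate_crank_by(-18°): θ ← -67° -18° = -85°
rotate_crank_by(-87°): θ ← -85° -87° = -172°
crank pin P = (r cos θ, r sin θ) = (-19.805361, -2.783462)
h = r sin θ − e = -2.783462 − 13 = -15.783462
sin φ = h / L = -15.783462 / 227 = -0.06953067
φ = arcsin(-0.06953067) = -3.987031°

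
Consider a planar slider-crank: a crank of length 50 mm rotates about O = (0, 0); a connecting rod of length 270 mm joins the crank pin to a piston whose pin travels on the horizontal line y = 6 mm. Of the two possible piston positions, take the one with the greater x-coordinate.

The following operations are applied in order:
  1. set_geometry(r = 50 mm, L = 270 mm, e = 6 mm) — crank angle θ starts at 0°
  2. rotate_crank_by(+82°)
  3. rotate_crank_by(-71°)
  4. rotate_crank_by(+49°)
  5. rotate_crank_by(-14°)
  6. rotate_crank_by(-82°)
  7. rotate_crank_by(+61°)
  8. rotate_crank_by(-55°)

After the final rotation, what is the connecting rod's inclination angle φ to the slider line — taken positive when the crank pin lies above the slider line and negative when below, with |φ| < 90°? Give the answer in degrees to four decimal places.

-6.5929

set_geometry: r = 50 mm, L = 270 mm, e = 6 mm; θ ← 0°
rotate_crank_by(+82°): θ ← 0° +82° = 82°
rotate_crank_by(-71°): θ ← 82° -71° = 11°
rotate_crank_by(+49°): θ ← 11° +49° = 60°
rotate_crank_by(-14°): θ ← 60° -14° = 46°
rotate_crank_by(-82°): θ ← 46° -82° = -36°
rotate_crank_by(+61°): θ ← -36° +61° = 25°
rotate_crank_by(-55°): θ ← 25° -55° = -30°
crank pin P = (r cos θ, r sin θ) = (43.301270, -25.000000)
h = r sin θ − e = -25.000000 − 6 = -31.000000
sin φ = h / L = -31.000000 / 270 = -0.11481481
φ = arcsin(-0.11481481) = -6.592944°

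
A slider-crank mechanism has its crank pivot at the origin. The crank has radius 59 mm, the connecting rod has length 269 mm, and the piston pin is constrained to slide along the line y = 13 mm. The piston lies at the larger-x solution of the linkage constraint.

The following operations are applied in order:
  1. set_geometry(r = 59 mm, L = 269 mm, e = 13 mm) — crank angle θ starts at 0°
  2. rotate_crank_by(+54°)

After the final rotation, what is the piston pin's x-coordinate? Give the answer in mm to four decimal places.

301.4277

set_geometry: r = 59 mm, L = 269 mm, e = 13 mm; θ ← 0°
rotate_crank_by(+54°): θ ← 0° +54° = 54°
crank pin P = (r cos θ, r sin θ) = (34.679330, 47.732003)
h = r sin θ − e = 47.732003 − 13 = 34.732003
x = r cos θ + √(L² − h²) = 34.679330 + √(72361.0 − 1206.3120) = 34.679330 + 266.748361 = 301.427691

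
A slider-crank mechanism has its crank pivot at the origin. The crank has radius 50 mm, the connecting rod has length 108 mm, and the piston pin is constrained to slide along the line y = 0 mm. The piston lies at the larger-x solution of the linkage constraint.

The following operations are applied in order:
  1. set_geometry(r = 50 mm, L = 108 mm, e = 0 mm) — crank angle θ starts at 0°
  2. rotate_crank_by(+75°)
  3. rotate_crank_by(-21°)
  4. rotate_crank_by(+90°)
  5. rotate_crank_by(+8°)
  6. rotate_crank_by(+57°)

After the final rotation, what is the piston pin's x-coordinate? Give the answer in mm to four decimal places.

set_geometry: r = 50 mm, L = 108 mm, e = 0 mm; θ ← 0°
rotate_crank_by(+75°): θ ← 0° +75° = 75°
rotate_crank_by(-21°): θ ← 75° -21° = 54°
rotate_crank_by(+90°): θ ← 54° +90° = 144°
rotate_crank_by(+8°): θ ← 144° +8° = 152°
rotate_crank_by(+57°): θ ← 152° +57° = 209°
crank pin P = (r cos θ, r sin θ) = (-43.730985, -24.240481)
h = r sin θ − e = -24.240481 − 0 = -24.240481
x = r cos θ + √(L² − h²) = -43.730985 + √(11664.0 − 587.6009) = -43.730985 + 105.244473 = 61.513488

61.5135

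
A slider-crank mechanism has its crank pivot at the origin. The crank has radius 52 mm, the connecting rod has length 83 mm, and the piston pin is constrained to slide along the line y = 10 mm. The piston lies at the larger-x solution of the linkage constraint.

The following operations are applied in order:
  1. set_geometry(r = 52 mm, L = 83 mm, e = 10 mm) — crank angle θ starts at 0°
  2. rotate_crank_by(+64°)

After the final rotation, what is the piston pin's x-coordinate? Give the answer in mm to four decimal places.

set_geometry: r = 52 mm, L = 83 mm, e = 10 mm; θ ← 0°
rotate_crank_by(+64°): θ ← 0° +64° = 64°
crank pin P = (r cos θ, r sin θ) = (22.795300, 46.737290)
h = r sin θ − e = 46.737290 − 10 = 36.737290
x = r cos θ + √(L² − h²) = 22.795300 + √(6889.0 − 1349.6285) = 22.795300 + 74.426954 = 97.222254

97.2223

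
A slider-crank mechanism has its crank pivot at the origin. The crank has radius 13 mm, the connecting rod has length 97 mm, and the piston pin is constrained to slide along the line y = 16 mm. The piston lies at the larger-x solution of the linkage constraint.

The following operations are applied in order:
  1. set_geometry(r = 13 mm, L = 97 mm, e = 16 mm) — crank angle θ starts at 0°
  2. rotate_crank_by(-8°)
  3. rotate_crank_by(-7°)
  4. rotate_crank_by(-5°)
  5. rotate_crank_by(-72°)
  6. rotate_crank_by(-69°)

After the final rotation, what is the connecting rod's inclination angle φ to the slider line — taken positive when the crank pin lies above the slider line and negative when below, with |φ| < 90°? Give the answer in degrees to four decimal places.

set_geometry: r = 13 mm, L = 97 mm, e = 16 mm; θ ← 0°
rotate_crank_by(-8°): θ ← 0° -8° = -8°
rotate_crank_by(-7°): θ ← -8° -7° = -15°
rotate_crank_by(-5°): θ ← -15° -5° = -20°
rotate_crank_by(-72°): θ ← -20° -72° = -92°
rotate_crank_by(-69°): θ ← -92° -69° = -161°
crank pin P = (r cos θ, r sin θ) = (-12.291741, -4.232386)
h = r sin θ − e = -4.232386 − 16 = -20.232386
sin φ = h / L = -20.232386 / 97 = -0.20858130
φ = arcsin(-0.20858130) = -12.039226°

-12.0392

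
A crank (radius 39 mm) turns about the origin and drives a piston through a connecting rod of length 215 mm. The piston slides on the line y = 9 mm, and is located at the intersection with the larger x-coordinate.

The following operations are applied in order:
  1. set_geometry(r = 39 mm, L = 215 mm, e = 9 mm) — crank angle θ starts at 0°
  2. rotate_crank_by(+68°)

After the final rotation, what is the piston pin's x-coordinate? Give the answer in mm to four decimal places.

set_geometry: r = 39 mm, L = 215 mm, e = 9 mm; θ ← 0°
rotate_crank_by(+68°): θ ← 0° +68° = 68°
crank pin P = (r cos θ, r sin θ) = (14.609657, 36.160170)
h = r sin θ − e = 36.160170 − 9 = 27.160170
x = r cos θ + √(L² − h²) = 14.609657 + √(46225.0 − 737.6749) = 14.609657 + 213.277578 = 227.887235

227.8872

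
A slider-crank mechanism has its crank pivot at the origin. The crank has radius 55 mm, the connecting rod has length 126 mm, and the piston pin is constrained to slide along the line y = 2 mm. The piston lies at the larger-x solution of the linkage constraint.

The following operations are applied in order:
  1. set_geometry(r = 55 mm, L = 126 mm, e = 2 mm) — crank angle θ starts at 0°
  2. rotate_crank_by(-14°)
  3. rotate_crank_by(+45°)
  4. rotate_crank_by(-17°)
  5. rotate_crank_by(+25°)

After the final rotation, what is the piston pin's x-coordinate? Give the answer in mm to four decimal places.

164.4493

set_geometry: r = 55 mm, L = 126 mm, e = 2 mm; θ ← 0°
rotate_crank_by(-14°): θ ← 0° -14° = -14°
rotate_crank_by(+45°): θ ← -14° +45° = 31°
rotate_crank_by(-17°): θ ← 31° -17° = 14°
rotate_crank_by(+25°): θ ← 14° +25° = 39°
crank pin P = (r cos θ, r sin θ) = (42.743028, 34.612622)
h = r sin θ − e = 34.612622 − 2 = 32.612622
x = r cos θ + √(L² − h²) = 42.743028 + √(15876.0 − 1063.5831) = 42.743028 + 121.706273 = 164.449301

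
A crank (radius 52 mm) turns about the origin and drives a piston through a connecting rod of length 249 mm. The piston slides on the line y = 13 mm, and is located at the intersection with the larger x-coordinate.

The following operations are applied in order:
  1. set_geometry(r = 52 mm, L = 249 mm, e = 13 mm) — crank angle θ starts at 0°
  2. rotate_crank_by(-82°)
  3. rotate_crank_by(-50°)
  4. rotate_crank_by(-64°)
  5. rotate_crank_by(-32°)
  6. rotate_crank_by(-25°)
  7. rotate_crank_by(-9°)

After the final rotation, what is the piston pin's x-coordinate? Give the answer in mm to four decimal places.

set_geometry: r = 52 mm, L = 249 mm, e = 13 mm; θ ← 0°
rotate_crank_by(-82°): θ ← 0° -82° = -82°
rotate_crank_by(-50°): θ ← -82° -50° = -132°
rotate_crank_by(-64°): θ ← -132° -64° = -196°
rotate_crank_by(-32°): θ ← -196° -32° = -228°
rotate_crank_by(-25°): θ ← -228° -25° = -253°
rotate_crank_by(-9°): θ ← -253° -9° = -262°
crank pin P = (r cos θ, r sin θ) = (-7.237001, 51.493940)
h = r sin θ − e = 51.493940 − 13 = 38.493940
x = r cos θ + √(L² − h²) = -7.237001 + √(62001.0 − 1481.7834) = -7.237001 + 246.006538 = 238.769537

238.7695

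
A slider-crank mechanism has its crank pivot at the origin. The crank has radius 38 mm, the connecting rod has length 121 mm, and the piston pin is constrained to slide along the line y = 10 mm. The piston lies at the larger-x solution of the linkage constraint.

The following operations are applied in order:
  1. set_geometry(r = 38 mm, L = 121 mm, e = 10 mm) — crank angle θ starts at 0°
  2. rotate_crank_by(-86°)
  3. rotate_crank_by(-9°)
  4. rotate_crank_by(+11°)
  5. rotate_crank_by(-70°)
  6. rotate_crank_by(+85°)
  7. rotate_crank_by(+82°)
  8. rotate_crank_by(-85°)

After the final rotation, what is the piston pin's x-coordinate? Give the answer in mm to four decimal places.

set_geometry: r = 38 mm, L = 121 mm, e = 10 mm; θ ← 0°
rotate_crank_by(-86°): θ ← 0° -86° = -86°
rotate_crank_by(-9°): θ ← -86° -9° = -95°
rotate_crank_by(+11°): θ ← -95° +11° = -84°
rotate_crank_by(-70°): θ ← -84° -70° = -154°
rotate_crank_by(+85°): θ ← -154° +85° = -69°
rotate_crank_by(+82°): θ ← -69° +82° = 13°
rotate_crank_by(-85°): θ ← 13° -85° = -72°
crank pin P = (r cos θ, r sin θ) = (11.742646, -36.140148)
h = r sin θ − e = -36.140148 − 10 = -46.140148
x = r cos θ + √(L² − h²) = 11.742646 + √(14641.0 − 2128.9132) = 11.742646 + 111.857440 = 123.600085

123.6001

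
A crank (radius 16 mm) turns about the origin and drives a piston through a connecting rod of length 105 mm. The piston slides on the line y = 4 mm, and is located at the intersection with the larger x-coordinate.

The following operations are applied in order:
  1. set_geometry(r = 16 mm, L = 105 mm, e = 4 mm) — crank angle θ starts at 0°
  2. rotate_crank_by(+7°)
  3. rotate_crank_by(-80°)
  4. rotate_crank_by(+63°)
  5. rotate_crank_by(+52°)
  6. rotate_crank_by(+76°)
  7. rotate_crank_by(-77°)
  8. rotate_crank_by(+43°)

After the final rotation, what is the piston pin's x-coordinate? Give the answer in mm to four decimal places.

105.9945

set_geometry: r = 16 mm, L = 105 mm, e = 4 mm; θ ← 0°
rotate_crank_by(+7°): θ ← 0° +7° = 7°
rotate_crank_by(-80°): θ ← 7° -80° = -73°
rotate_crank_by(+63°): θ ← -73° +63° = -10°
rotate_crank_by(+52°): θ ← -10° +52° = 42°
rotate_crank_by(+76°): θ ← 42° +76° = 118°
rotate_crank_by(-77°): θ ← 118° -77° = 41°
rotate_crank_by(+43°): θ ← 41° +43° = 84°
crank pin P = (r cos θ, r sin θ) = (1.672455, 15.912350)
h = r sin θ − e = 15.912350 − 4 = 11.912350
x = r cos θ + √(L² − h²) = 1.672455 + √(11025.0 − 141.9041) = 1.672455 + 104.322078 = 105.994533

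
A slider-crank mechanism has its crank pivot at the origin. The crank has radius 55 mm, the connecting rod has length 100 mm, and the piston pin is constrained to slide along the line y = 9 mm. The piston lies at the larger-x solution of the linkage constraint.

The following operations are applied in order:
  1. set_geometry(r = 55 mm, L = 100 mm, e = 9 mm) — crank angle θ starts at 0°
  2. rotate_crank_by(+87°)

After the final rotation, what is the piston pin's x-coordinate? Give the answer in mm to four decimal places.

91.7094

set_geometry: r = 55 mm, L = 100 mm, e = 9 mm; θ ← 0°
rotate_crank_by(+87°): θ ← 0° +87° = 87°
crank pin P = (r cos θ, r sin θ) = (2.878478, 54.924624)
h = r sin θ − e = 54.924624 − 9 = 45.924624
x = r cos θ + √(L² − h²) = 2.878478 + √(10000.0 − 2109.0711) = 2.878478 + 88.830900 = 91.709378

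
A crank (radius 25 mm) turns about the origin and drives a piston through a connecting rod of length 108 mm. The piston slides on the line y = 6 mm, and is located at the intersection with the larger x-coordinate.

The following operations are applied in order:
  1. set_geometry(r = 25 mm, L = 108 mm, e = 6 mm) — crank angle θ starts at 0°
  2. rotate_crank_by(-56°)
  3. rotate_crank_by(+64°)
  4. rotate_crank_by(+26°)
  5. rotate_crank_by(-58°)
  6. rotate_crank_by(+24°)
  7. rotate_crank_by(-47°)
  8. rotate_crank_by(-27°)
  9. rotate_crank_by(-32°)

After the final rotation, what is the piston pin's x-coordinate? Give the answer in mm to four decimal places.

96.8496

set_geometry: r = 25 mm, L = 108 mm, e = 6 mm; θ ← 0°
rotate_crank_by(-56°): θ ← 0° -56° = -56°
rotate_crank_by(+64°): θ ← -56° +64° = 8°
rotate_crank_by(+26°): θ ← 8° +26° = 34°
rotate_crank_by(-58°): θ ← 34° -58° = -24°
rotate_crank_by(+24°): θ ← -24° +24° = 0°
rotate_crank_by(-47°): θ ← 0° -47° = -47°
rotate_crank_by(-27°): θ ← -47° -27° = -74°
rotate_crank_by(-32°): θ ← -74° -32° = -106°
crank pin P = (r cos θ, r sin θ) = (-6.890934, -24.031542)
h = r sin θ − e = -24.031542 − 6 = -30.031542
x = r cos θ + √(L² − h²) = -6.890934 + √(11664.0 − 901.8935) = -6.890934 + 103.740573 = 96.849639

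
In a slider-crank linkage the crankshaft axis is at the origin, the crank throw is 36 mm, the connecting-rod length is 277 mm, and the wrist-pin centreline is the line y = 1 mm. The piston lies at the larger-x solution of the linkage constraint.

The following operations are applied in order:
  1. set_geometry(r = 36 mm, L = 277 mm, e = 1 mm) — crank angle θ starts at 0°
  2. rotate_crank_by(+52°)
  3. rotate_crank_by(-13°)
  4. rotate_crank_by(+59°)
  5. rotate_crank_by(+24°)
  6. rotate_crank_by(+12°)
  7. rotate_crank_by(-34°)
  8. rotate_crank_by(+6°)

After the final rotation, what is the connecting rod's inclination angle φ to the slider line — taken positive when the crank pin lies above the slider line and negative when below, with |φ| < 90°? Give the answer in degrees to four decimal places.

set_geometry: r = 36 mm, L = 277 mm, e = 1 mm; θ ← 0°
rotate_crank_by(+52°): θ ← 0° +52° = 52°
rotate_crank_by(-13°): θ ← 52° -13° = 39°
rotate_crank_by(+59°): θ ← 39° +59° = 98°
rotate_crank_by(+24°): θ ← 98° +24° = 122°
rotate_crank_by(+12°): θ ← 122° +12° = 134°
rotate_crank_by(-34°): θ ← 134° -34° = 100°
rotate_crank_by(+6°): θ ← 100° +6° = 106°
crank pin P = (r cos θ, r sin θ) = (-9.922945, 34.605421)
h = r sin θ − e = 34.605421 − 1 = 33.605421
sin φ = h / L = 33.605421 / 277 = 0.12131921
φ = arcsin(0.12131921) = 6.968244°

6.9682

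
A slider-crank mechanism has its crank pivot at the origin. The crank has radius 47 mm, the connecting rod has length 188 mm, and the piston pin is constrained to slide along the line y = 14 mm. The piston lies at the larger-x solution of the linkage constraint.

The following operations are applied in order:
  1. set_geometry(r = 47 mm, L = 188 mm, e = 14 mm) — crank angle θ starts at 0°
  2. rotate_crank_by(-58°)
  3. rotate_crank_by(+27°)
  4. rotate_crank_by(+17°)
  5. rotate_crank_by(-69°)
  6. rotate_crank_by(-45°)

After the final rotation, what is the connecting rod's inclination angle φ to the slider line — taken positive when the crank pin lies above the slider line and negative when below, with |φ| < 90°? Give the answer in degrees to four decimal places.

-15.7518

set_geometry: r = 47 mm, L = 188 mm, e = 14 mm; θ ← 0°
rotate_crank_by(-58°): θ ← 0° -58° = -58°
rotate_crank_by(+27°): θ ← -58° +27° = -31°
rotate_crank_by(+17°): θ ← -31° +17° = -14°
rotate_crank_by(-69°): θ ← -14° -69° = -83°
rotate_crank_by(-45°): θ ← -83° -45° = -128°
crank pin P = (r cos θ, r sin θ) = (-28.936089, -37.036505)
h = r sin θ − e = -37.036505 − 14 = -51.036505
sin φ = h / L = -51.036505 / 188 = -0.27147077
φ = arcsin(-0.27147077) = -15.751805°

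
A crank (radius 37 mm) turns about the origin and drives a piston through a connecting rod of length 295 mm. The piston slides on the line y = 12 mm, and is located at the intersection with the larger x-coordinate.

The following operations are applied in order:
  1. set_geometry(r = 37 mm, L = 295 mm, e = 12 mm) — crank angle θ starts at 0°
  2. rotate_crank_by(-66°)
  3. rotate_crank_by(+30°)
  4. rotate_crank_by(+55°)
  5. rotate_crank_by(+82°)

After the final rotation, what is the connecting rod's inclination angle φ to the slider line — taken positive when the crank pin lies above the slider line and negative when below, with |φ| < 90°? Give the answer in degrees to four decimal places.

set_geometry: r = 37 mm, L = 295 mm, e = 12 mm; θ ← 0°
rotate_crank_by(-66°): θ ← 0° -66° = -66°
rotate_crank_by(+30°): θ ← -66° +30° = -36°
rotate_crank_by(+55°): θ ← -36° +55° = 19°
rotate_crank_by(+82°): θ ← 19° +82° = 101°
crank pin P = (r cos θ, r sin θ) = (-7.059933, 36.320206)
h = r sin θ − e = 36.320206 − 12 = 24.320206
sin φ = h / L = 24.320206 / 295 = 0.08244138
φ = arcsin(0.08244138) = 4.728910°

4.7289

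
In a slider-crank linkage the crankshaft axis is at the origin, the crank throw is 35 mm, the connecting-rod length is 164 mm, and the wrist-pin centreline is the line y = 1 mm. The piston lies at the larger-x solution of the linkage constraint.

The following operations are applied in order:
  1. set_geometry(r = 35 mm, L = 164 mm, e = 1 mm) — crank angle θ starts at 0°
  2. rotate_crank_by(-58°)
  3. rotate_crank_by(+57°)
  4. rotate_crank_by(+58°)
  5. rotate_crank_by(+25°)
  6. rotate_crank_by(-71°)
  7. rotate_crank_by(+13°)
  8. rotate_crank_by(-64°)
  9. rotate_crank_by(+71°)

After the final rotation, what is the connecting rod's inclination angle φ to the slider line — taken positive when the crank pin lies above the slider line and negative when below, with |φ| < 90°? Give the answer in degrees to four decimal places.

set_geometry: r = 35 mm, L = 164 mm, e = 1 mm; θ ← 0°
rotate_crank_by(-58°): θ ← 0° -58° = -58°
rotate_crank_by(+57°): θ ← -58° +57° = -1°
rotate_crank_by(+58°): θ ← -1° +58° = 57°
rotate_crank_by(+25°): θ ← 57° +25° = 82°
rotate_crank_by(-71°): θ ← 82° -71° = 11°
rotate_crank_by(+13°): θ ← 11° +13° = 24°
rotate_crank_by(-64°): θ ← 24° -64° = -40°
rotate_crank_by(+71°): θ ← -40° +71° = 31°
crank pin P = (r cos θ, r sin θ) = (30.000856, 18.026333)
h = r sin θ − e = 18.026333 − 1 = 17.026333
sin φ = h / L = 17.026333 / 164 = 0.10381910
φ = arcsin(0.10381910) = 5.959134°

5.9591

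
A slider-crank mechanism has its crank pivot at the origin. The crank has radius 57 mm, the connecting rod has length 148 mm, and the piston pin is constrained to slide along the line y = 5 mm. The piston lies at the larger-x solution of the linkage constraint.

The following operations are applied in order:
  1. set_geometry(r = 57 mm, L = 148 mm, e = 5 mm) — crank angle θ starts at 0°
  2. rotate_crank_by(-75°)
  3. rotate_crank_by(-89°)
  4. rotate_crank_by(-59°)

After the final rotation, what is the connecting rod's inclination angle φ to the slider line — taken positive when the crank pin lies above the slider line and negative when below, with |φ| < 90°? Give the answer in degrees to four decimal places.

13.2310

set_geometry: r = 57 mm, L = 148 mm, e = 5 mm; θ ← 0°
rotate_crank_by(-75°): θ ← 0° -75° = -75°
rotate_crank_by(-89°): θ ← -75° -89° = -164°
rotate_crank_by(-59°): θ ← -164° -59° = -223°
crank pin P = (r cos θ, r sin θ) = (-41.687161, 38.873907)
h = r sin θ − e = 38.873907 − 5 = 33.873907
sin φ = h / L = 33.873907 / 148 = 0.22887775
φ = arcsin(0.22887775) = 13.231009°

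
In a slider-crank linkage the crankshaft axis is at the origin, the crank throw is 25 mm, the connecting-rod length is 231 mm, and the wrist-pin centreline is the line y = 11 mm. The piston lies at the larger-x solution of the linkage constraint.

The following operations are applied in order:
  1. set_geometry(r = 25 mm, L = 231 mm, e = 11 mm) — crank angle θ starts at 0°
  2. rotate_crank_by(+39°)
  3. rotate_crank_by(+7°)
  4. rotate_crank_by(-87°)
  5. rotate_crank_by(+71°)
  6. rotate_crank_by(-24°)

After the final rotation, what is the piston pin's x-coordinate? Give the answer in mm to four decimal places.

255.7107

set_geometry: r = 25 mm, L = 231 mm, e = 11 mm; θ ← 0°
rotate_crank_by(+39°): θ ← 0° +39° = 39°
rotate_crank_by(+7°): θ ← 39° +7° = 46°
rotate_crank_by(-87°): θ ← 46° -87° = -41°
rotate_crank_by(+71°): θ ← -41° +71° = 30°
rotate_crank_by(-24°): θ ← 30° -24° = 6°
crank pin P = (r cos θ, r sin θ) = (24.863047, 2.613212)
h = r sin θ − e = 2.613212 − 11 = -8.386788
x = r cos θ + √(L² − h²) = 24.863047 + √(53361.0 − 70.3382) = 24.863047 + 230.847703 = 255.710750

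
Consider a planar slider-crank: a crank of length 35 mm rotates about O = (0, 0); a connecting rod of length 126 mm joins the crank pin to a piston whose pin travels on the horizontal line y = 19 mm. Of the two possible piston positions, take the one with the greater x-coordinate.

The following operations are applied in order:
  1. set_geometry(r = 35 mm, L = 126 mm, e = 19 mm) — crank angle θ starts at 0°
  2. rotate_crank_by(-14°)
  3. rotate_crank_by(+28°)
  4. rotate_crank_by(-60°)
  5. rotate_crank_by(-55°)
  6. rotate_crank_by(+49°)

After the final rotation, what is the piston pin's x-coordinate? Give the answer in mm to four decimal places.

138.6219

set_geometry: r = 35 mm, L = 126 mm, e = 19 mm; θ ← 0°
rotate_crank_by(-14°): θ ← 0° -14° = -14°
rotate_crank_by(+28°): θ ← -14° +28° = 14°
rotate_crank_by(-60°): θ ← 14° -60° = -46°
rotate_crank_by(-55°): θ ← -46° -55° = -101°
rotate_crank_by(+49°): θ ← -101° +49° = -52°
crank pin P = (r cos θ, r sin θ) = (21.548152, -27.580376)
h = r sin θ − e = -27.580376 − 19 = -46.580376
x = r cos θ + √(L² − h²) = 21.548152 + √(15876.0 − 2169.7315) = 21.548152 + 117.073774 = 138.621926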